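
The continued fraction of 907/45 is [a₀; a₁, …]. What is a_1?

6

907 = 20·45 + 7   →  a_0 = 20
45 = 6·7 + 3   →  a_1 = 6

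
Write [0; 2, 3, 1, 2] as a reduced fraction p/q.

Using pₖ = aₖpₖ₋₁ + pₖ₋₂ and qₖ = aₖqₖ₋₁ + qₖ₋₂:
  k=0: a=0, p=0, q=1
  k=1: a=2, p=1, q=2
  k=2: a=3, p=3, q=7
  k=3: a=1, p=4, q=9
  k=4: a=2, p=11, q=25

11/25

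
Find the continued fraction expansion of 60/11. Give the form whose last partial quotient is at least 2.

[5; 2, 5]

60 = 5×11 + 5
11 = 2×5 + 1
5 = 5×1 + 0  (stop)
So 60/11 = [5; 2, 5].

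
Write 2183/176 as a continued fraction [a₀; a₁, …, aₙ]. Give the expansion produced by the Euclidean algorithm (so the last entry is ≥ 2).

2183 = 12×176 + 71
176 = 2×71 + 34
71 = 2×34 + 3
34 = 11×3 + 1
3 = 3×1 + 0  (stop)
So 2183/176 = [12; 2, 2, 11, 3].

[12; 2, 2, 11, 3]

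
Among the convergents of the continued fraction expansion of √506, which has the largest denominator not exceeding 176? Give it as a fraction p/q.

2002/89

√506 = [22; 2, 44, …] (period length 2).
Convergents:
  p_0/q_0 = 22/1
  p_1/q_1 = 45/2
  p_2/q_2 = 2002/89
  p_3/q_3 = 4049/180
q_2 = 89 ≤ 176 < 180 = q_3, so the answer is 2002/89.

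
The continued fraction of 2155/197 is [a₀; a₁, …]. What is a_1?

1

2155 = 10·197 + 185   →  a_0 = 10
197 = 1·185 + 12   →  a_1 = 1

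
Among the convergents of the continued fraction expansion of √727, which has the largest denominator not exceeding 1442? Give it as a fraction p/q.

38557/1430

√727 = [26; 1, 25, 1, 52, …] (period length 4).
Convergents:
  p_0/q_0 = 26/1
  p_1/q_1 = 27/1
  p_2/q_2 = 701/26
  p_3/q_3 = 728/27
  p_4/q_4 = 38557/1430
  p_5/q_5 = 39285/1457
q_4 = 1430 ≤ 1442 < 1457 = q_5, so the answer is 38557/1430.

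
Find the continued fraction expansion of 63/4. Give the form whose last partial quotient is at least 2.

[15; 1, 3]

63 = 15·4 + 3
4 = 1·3 + 1
3 = 3·1 + 0  (stop)
So 63/4 = [15; 1, 3].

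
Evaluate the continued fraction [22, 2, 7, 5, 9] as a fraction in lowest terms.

15907/708

Fold from the inside: start with 9/1.
  5 + 1/9 = 46/9
  7 + 9/46 = 331/46
  2 + 46/331 = 708/331
  22 + 331/708 = 15907/708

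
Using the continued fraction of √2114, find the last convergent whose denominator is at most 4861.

√2114 = [45; 1, 44, 1, 90, …] (period length 4).
Convergents:
  p_0/q_0 = 45/1
  p_1/q_1 = 46/1
  p_2/q_2 = 2069/45
  p_3/q_3 = 2115/46
  p_4/q_4 = 192419/4185
  p_5/q_5 = 194534/4231
  p_6/q_6 = 8751915/190349
q_5 = 4231 ≤ 4861 < 190349 = q_6, so the answer is 194534/4231.

194534/4231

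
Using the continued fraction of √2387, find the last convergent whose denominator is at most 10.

√2387 = [48; 1, 5, 1, 96, …] (period length 4).
Convergents:
  p_0/q_0 = 48/1
  p_1/q_1 = 49/1
  p_2/q_2 = 293/6
  p_3/q_3 = 342/7
  p_4/q_4 = 33125/678
q_3 = 7 ≤ 10 < 678 = q_4, so the answer is 342/7.

342/7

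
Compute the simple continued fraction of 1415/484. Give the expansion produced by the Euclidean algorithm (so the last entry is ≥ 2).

1415 = 2·484 + 447
484 = 1·447 + 37
447 = 12·37 + 3
37 = 12·3 + 1
3 = 3·1 + 0  (stop)
So 1415/484 = [2; 1, 12, 12, 3].

[2; 1, 12, 12, 3]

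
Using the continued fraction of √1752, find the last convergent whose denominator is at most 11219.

171697/4102

√1752 = [41; 1, 5, 1, 82, …] (period length 4).
Convergents:
  p_0/q_0 = 41/1
  p_1/q_1 = 42/1
  p_2/q_2 = 251/6
  p_3/q_3 = 293/7
  p_4/q_4 = 24277/580
  p_5/q_5 = 24570/587
  p_6/q_6 = 147127/3515
  p_7/q_7 = 171697/4102
  p_8/q_8 = 14226281/339879
q_7 = 4102 ≤ 11219 < 339879 = q_8, so the answer is 171697/4102.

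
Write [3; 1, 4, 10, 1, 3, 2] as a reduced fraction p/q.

1879/494

Fold from the inside: start with 2/1.
  3 + 1/2 = 7/2
  1 + 2/7 = 9/7
  10 + 7/9 = 97/9
  4 + 9/97 = 397/97
  1 + 97/397 = 494/397
  3 + 397/494 = 1879/494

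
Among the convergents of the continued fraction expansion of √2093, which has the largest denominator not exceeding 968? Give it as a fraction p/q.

√2093 = [45; 1, 2, 1, 90, …] (period length 4).
Convergents:
  p_0/q_0 = 45/1
  p_1/q_1 = 46/1
  p_2/q_2 = 137/3
  p_3/q_3 = 183/4
  p_4/q_4 = 16607/363
  p_5/q_5 = 16790/367
  p_6/q_6 = 50187/1097
q_5 = 367 ≤ 968 < 1097 = q_6, so the answer is 16790/367.

16790/367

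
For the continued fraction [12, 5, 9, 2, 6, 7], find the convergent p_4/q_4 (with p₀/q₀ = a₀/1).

Using pₖ = aₖpₖ₋₁ + pₖ₋₂, qₖ = aₖqₖ₋₁ + qₖ₋₂ (with p₋₁=1, p₋₂=0, q₋₁=0, q₋₂=1):
  k=0: a=12, p=12, q=1
  k=1: a=5, p=61, q=5
  k=2: a=9, p=561, q=46
  k=3: a=2, p=1183, q=97
  k=4: a=6, p=7659, q=628

7659/628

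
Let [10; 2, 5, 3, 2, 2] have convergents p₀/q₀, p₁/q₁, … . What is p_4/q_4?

847/81

Using pₖ = aₖpₖ₋₁ + pₖ₋₂, qₖ = aₖqₖ₋₁ + qₖ₋₂ (with p₋₁=1, p₋₂=0, q₋₁=0, q₋₂=1):
  k=0: a=10, p=10, q=1
  k=1: a=2, p=21, q=2
  k=2: a=5, p=115, q=11
  k=3: a=3, p=366, q=35
  k=4: a=2, p=847, q=81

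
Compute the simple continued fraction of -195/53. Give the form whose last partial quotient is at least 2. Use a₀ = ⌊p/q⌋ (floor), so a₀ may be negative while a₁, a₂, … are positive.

[-4; 3, 8, 2]

-195 = -4×53 + 17
53 = 3×17 + 2
17 = 8×2 + 1
2 = 2×1 + 0  (stop)
So -195/53 = [-4; 3, 8, 2].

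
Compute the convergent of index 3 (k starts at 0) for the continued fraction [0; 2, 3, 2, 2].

7/16

Using pₖ = aₖpₖ₋₁ + pₖ₋₂, qₖ = aₖqₖ₋₁ + qₖ₋₂ (with p₋₁=1, p₋₂=0, q₋₁=0, q₋₂=1):
  k=0: a=0, p=0, q=1
  k=1: a=2, p=1, q=2
  k=2: a=3, p=3, q=7
  k=3: a=2, p=7, q=16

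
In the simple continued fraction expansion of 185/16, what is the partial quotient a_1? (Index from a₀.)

1

185 = 11·16 + 9   →  a_0 = 11
16 = 1·9 + 7   →  a_1 = 1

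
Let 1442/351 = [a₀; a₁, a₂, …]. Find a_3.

1442 = 4·351 + 38   →  a_0 = 4
351 = 9·38 + 9   →  a_1 = 9
38 = 4·9 + 2   →  a_2 = 4
9 = 4·2 + 1   →  a_3 = 4

4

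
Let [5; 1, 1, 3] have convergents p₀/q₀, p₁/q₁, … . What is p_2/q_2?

Using pₖ = aₖpₖ₋₁ + pₖ₋₂, qₖ = aₖqₖ₋₁ + qₖ₋₂ (with p₋₁=1, p₋₂=0, q₋₁=0, q₋₂=1):
  k=0: a=5, p=5, q=1
  k=1: a=1, p=6, q=1
  k=2: a=1, p=11, q=2

11/2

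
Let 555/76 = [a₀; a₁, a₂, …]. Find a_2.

555 = 7·76 + 23   →  a_0 = 7
76 = 3·23 + 7   →  a_1 = 3
23 = 3·7 + 2   →  a_2 = 3

3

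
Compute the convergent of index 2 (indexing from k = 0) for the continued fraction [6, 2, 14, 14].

Using pₖ = aₖpₖ₋₁ + pₖ₋₂, qₖ = aₖqₖ₋₁ + qₖ₋₂ (with p₋₁=1, p₋₂=0, q₋₁=0, q₋₂=1):
  k=0: a=6, p=6, q=1
  k=1: a=2, p=13, q=2
  k=2: a=14, p=188, q=29

188/29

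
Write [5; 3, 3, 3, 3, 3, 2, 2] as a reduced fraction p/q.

Using pₖ = aₖpₖ₋₁ + pₖ₋₂ and qₖ = aₖqₖ₋₁ + qₖ₋₂:
  k=0: a=5, p=5, q=1
  k=1: a=3, p=16, q=3
  k=2: a=3, p=53, q=10
  k=3: a=3, p=175, q=33
  k=4: a=3, p=578, q=109
  k=5: a=3, p=1909, q=360
  k=6: a=2, p=4396, q=829
  k=7: a=2, p=10701, q=2018

10701/2018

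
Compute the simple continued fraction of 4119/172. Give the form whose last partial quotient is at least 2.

[23; 1, 18, 9]

4119 = 23×172 + 163
172 = 1×163 + 9
163 = 18×9 + 1
9 = 9×1 + 0  (stop)
So 4119/172 = [23; 1, 18, 9].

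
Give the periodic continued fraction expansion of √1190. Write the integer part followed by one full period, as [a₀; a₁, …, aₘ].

a₀ = ⌊√1190⌋ = 34.
With m₀=0, d₀=1 and mₖ₊₁ = dₖaₖ − mₖ, dₖ₊₁ = (n − mₖ₊₁²)/dₖ, aₖ₊₁ = ⌊(a₀+mₖ₊₁)/dₖ₊₁⌋:
  k=1: m=34, d=34, a=2
  k=2: m=34, d=1, a=68
d=1 and a=2a₀=68 at k=2, so the next step gives (m, d) = (34, 34) again — its k=1 value — and the period has length 2.

[34; 2, 68]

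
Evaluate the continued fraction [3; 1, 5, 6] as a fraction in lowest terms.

142/37

Using pₖ = aₖpₖ₋₁ + pₖ₋₂ and qₖ = aₖqₖ₋₁ + qₖ₋₂:
  k=0: a=3, p=3, q=1
  k=1: a=1, p=4, q=1
  k=2: a=5, p=23, q=6
  k=3: a=6, p=142, q=37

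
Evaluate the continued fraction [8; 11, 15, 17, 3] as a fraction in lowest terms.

Using pₖ = aₖpₖ₋₁ + pₖ₋₂ and qₖ = aₖqₖ₋₁ + qₖ₋₂:
  k=0: a=8, p=8, q=1
  k=1: a=11, p=89, q=11
  k=2: a=15, p=1343, q=166
  k=3: a=17, p=22920, q=2833
  k=4: a=3, p=70103, q=8665

70103/8665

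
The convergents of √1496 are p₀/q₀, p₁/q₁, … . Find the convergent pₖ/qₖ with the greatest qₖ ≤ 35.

√1496 = [38; 1, 2, 9, 2, 1, 76, …] (period length 6).
Convergents:
  p_0/q_0 = 38/1
  p_1/q_1 = 39/1
  p_2/q_2 = 116/3
  p_3/q_3 = 1083/28
  p_4/q_4 = 2282/59
q_3 = 28 ≤ 35 < 59 = q_4, so the answer is 1083/28.

1083/28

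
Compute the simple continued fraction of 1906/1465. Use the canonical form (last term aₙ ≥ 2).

[1; 3, 3, 9, 2, 7]

1906 = 1·1465 + 441
1465 = 3·441 + 142
441 = 3·142 + 15
142 = 9·15 + 7
15 = 2·7 + 1
7 = 7·1 + 0  (stop)
So 1906/1465 = [1; 3, 3, 9, 2, 7].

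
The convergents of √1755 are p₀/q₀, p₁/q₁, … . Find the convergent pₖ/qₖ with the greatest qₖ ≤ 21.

√1755 = [41; 1, 8, 3, 8, 1, 82, …] (period length 6).
Convergents:
  p_0/q_0 = 41/1
  p_1/q_1 = 42/1
  p_2/q_2 = 377/9
  p_3/q_3 = 1173/28
q_2 = 9 ≤ 21 < 28 = q_3, so the answer is 377/9.

377/9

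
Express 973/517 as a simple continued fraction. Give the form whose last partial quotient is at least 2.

[1; 1, 7, 2, 9, 1, 2]

973 = 1*517 + 456
517 = 1*456 + 61
456 = 7*61 + 29
61 = 2*29 + 3
29 = 9*3 + 2
3 = 1*2 + 1
2 = 2*1 + 0  (stop)
So 973/517 = [1; 1, 7, 2, 9, 1, 2].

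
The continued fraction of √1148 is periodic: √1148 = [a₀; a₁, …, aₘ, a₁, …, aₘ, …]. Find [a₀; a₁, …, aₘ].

[33; 1, 7, 2, 16, 2, 7, 1, 66]

a₀ = ⌊√1148⌋ = 33.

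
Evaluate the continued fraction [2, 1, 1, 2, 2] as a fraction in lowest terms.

Fold from the inside: start with 2/1.
  2 + 1/2 = 5/2
  1 + 2/5 = 7/5
  1 + 5/7 = 12/7
  2 + 7/12 = 31/12

31/12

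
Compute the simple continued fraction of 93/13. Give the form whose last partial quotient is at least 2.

93 = 7×13 + 2
13 = 6×2 + 1
2 = 2×1 + 0  (stop)
So 93/13 = [7; 6, 2].

[7; 6, 2]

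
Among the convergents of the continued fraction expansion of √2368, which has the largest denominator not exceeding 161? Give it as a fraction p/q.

7056/145

√2368 = [48; 1, 1, 1, 23, 1, 1, 1, 96, …] (period length 8).
Convergents:
  p_0/q_0 = 48/1
  p_1/q_1 = 49/1
  p_2/q_2 = 97/2
  p_3/q_3 = 146/3
  p_4/q_4 = 3455/71
  p_5/q_5 = 3601/74
  p_6/q_6 = 7056/145
  p_7/q_7 = 10657/219
q_6 = 145 ≤ 161 < 219 = q_7, so the answer is 7056/145.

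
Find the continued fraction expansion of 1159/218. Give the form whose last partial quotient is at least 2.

[5; 3, 6, 3, 1, 2]

1159 = 5×218 + 69
218 = 3×69 + 11
69 = 6×11 + 3
11 = 3×3 + 2
3 = 1×2 + 1
2 = 2×1 + 0  (stop)
So 1159/218 = [5; 3, 6, 3, 1, 2].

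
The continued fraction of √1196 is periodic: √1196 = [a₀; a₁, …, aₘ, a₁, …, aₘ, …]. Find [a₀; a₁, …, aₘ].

[34; 1, 1, 2, 1, 1, 68]

a₀ = ⌊√1196⌋ = 34.
With m₀=0, d₀=1 and mₖ₊₁ = dₖaₖ − mₖ, dₖ₊₁ = (n − mₖ₊₁²)/dₖ, aₖ₊₁ = ⌊(a₀+mₖ₊₁)/dₖ₊₁⌋:
  k=1: m=34, d=40, a=1
  k=2: m=6, d=29, a=1
  k=3: m=23, d=23, a=2
  k=4: m=23, d=29, a=1
  k=5: m=6, d=40, a=1
  k=6: m=34, d=1, a=68
d=1 and a=2a₀=68 at k=6, so the next step gives (m, d) = (34, 40) again — its k=1 value — and the period has length 6.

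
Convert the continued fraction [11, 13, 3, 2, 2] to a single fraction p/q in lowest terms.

Using pₖ = aₖpₖ₋₁ + pₖ₋₂ and qₖ = aₖqₖ₋₁ + qₖ₋₂:
  k=0: a=11, p=11, q=1
  k=1: a=13, p=144, q=13
  k=2: a=3, p=443, q=40
  k=3: a=2, p=1030, q=93
  k=4: a=2, p=2503, q=226

2503/226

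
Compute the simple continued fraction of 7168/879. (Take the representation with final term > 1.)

[8; 6, 2, 6, 3, 3]

7168 = 8×879 + 136
879 = 6×136 + 63
136 = 2×63 + 10
63 = 6×10 + 3
10 = 3×3 + 1
3 = 3×1 + 0  (stop)
So 7168/879 = [8; 6, 2, 6, 3, 3].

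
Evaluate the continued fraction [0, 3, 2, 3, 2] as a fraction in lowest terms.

16/55

Fold from the inside: start with 2/1.
  3 + 1/2 = 7/2
  2 + 2/7 = 16/7
  3 + 7/16 = 55/16
  0 + 16/55 = 16/55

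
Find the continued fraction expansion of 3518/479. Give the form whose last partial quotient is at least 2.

3518 = 7×479 + 165
479 = 2×165 + 149
165 = 1×149 + 16
149 = 9×16 + 5
16 = 3×5 + 1
5 = 5×1 + 0  (stop)
So 3518/479 = [7; 2, 1, 9, 3, 5].

[7; 2, 1, 9, 3, 5]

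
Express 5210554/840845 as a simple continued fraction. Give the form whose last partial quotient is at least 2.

5210554 = 6×840845 + 165484
840845 = 5×165484 + 13425
165484 = 12×13425 + 4384
13425 = 3×4384 + 273
4384 = 16×273 + 16
273 = 17×16 + 1
16 = 16×1 + 0  (stop)
So 5210554/840845 = [6; 5, 12, 3, 16, 17, 16].

[6; 5, 12, 3, 16, 17, 16]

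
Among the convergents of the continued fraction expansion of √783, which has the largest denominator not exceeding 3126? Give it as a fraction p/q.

√783 = [27; 1, 54, …] (period length 2).
Convergents:
  p_0/q_0 = 27/1
  p_1/q_1 = 28/1
  p_2/q_2 = 1539/55
  p_3/q_3 = 1567/56
  p_4/q_4 = 86157/3079
  p_5/q_5 = 87724/3135
q_4 = 3079 ≤ 3126 < 3135 = q_5, so the answer is 86157/3079.

86157/3079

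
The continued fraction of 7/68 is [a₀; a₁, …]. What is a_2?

7 = 0·68 + 7   →  a_0 = 0
68 = 9·7 + 5   →  a_1 = 9
7 = 1·5 + 2   →  a_2 = 1

1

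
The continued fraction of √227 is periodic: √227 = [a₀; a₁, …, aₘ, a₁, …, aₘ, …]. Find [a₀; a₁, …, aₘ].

[15; 15, 30]

a₀ = ⌊√227⌋ = 15.
With m₀=0, d₀=1 and mₖ₊₁ = dₖaₖ − mₖ, dₖ₊₁ = (n − mₖ₊₁²)/dₖ, aₖ₊₁ = ⌊(a₀+mₖ₊₁)/dₖ₊₁⌋:
  k=1: m=15, d=2, a=15
  k=2: m=15, d=1, a=30
d=1 and a=2a₀=30 at k=2, so the next step gives (m, d) = (15, 2) again — its k=1 value — and the period has length 2.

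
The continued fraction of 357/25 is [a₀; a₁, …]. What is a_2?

357 = 14·25 + 7   →  a_0 = 14
25 = 3·7 + 4   →  a_1 = 3
7 = 1·4 + 3   →  a_2 = 1

1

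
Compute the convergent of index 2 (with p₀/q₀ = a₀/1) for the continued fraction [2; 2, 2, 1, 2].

Using pₖ = aₖpₖ₋₁ + pₖ₋₂, qₖ = aₖqₖ₋₁ + qₖ₋₂ (with p₋₁=1, p₋₂=0, q₋₁=0, q₋₂=1):
  k=0: a=2, p=2, q=1
  k=1: a=2, p=5, q=2
  k=2: a=2, p=12, q=5

12/5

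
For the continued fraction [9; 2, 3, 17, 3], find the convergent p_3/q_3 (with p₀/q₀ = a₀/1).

1141/121

Using pₖ = aₖpₖ₋₁ + pₖ₋₂, qₖ = aₖqₖ₋₁ + qₖ₋₂ (with p₋₁=1, p₋₂=0, q₋₁=0, q₋₂=1):
  k=0: a=9, p=9, q=1
  k=1: a=2, p=19, q=2
  k=2: a=3, p=66, q=7
  k=3: a=17, p=1141, q=121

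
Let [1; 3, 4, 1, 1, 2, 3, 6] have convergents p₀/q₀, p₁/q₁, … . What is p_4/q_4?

Using pₖ = aₖpₖ₋₁ + pₖ₋₂, qₖ = aₖqₖ₋₁ + qₖ₋₂ (with p₋₁=1, p₋₂=0, q₋₁=0, q₋₂=1):
  k=0: a=1, p=1, q=1
  k=1: a=3, p=4, q=3
  k=2: a=4, p=17, q=13
  k=3: a=1, p=21, q=16
  k=4: a=1, p=38, q=29

38/29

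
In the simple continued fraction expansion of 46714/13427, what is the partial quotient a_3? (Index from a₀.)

2

46714 = 3·13427 + 6433   →  a_0 = 3
13427 = 2·6433 + 561   →  a_1 = 2
6433 = 11·561 + 262   →  a_2 = 11
561 = 2·262 + 37   →  a_3 = 2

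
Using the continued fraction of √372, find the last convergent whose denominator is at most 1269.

√372 = [19; 3, 2, 12, 2, 3, 38, …] (period length 6).
Convergents:
  p_0/q_0 = 19/1
  p_1/q_1 = 58/3
  p_2/q_2 = 135/7
  p_3/q_3 = 1678/87
  p_4/q_4 = 3491/181
  p_5/q_5 = 12151/630
  p_6/q_6 = 465229/24121
q_5 = 630 ≤ 1269 < 24121 = q_6, so the answer is 12151/630.

12151/630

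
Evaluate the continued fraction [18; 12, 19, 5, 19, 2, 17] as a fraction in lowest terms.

14413739/797089

Using pₖ = aₖpₖ₋₁ + pₖ₋₂ and qₖ = aₖqₖ₋₁ + qₖ₋₂:
  k=0: a=18, p=18, q=1
  k=1: a=12, p=217, q=12
  k=2: a=19, p=4141, q=229
  k=3: a=5, p=20922, q=1157
  k=4: a=19, p=401659, q=22212
  k=5: a=2, p=824240, q=45581
  k=6: a=17, p=14413739, q=797089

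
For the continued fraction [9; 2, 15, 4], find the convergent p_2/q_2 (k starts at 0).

Using pₖ = aₖpₖ₋₁ + pₖ₋₂, qₖ = aₖqₖ₋₁ + qₖ₋₂ (with p₋₁=1, p₋₂=0, q₋₁=0, q₋₂=1):
  k=0: a=9, p=9, q=1
  k=1: a=2, p=19, q=2
  k=2: a=15, p=294, q=31

294/31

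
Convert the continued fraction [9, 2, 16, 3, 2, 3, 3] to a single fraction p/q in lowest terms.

25164/2653

Using pₖ = aₖpₖ₋₁ + pₖ₋₂ and qₖ = aₖqₖ₋₁ + qₖ₋₂:
  k=0: a=9, p=9, q=1
  k=1: a=2, p=19, q=2
  k=2: a=16, p=313, q=33
  k=3: a=3, p=958, q=101
  k=4: a=2, p=2229, q=235
  k=5: a=3, p=7645, q=806
  k=6: a=3, p=25164, q=2653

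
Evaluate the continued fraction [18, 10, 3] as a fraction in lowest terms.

561/31

Fold from the inside: start with 3/1.
  10 + 1/3 = 31/3
  18 + 3/31 = 561/31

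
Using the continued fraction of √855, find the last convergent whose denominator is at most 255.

3041/104

√855 = [29; 4, 6, 4, 58, …] (period length 4).
Convergents:
  p_0/q_0 = 29/1
  p_1/q_1 = 117/4
  p_2/q_2 = 731/25
  p_3/q_3 = 3041/104
  p_4/q_4 = 177109/6057
q_3 = 104 ≤ 255 < 6057 = q_4, so the answer is 3041/104.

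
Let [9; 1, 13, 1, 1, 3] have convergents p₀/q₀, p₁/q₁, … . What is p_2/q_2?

139/14

Using pₖ = aₖpₖ₋₁ + pₖ₋₂, qₖ = aₖqₖ₋₁ + qₖ₋₂ (with p₋₁=1, p₋₂=0, q₋₁=0, q₋₂=1):
  k=0: a=9, p=9, q=1
  k=1: a=1, p=10, q=1
  k=2: a=13, p=139, q=14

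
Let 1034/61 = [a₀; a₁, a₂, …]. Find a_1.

1

1034 = 16·61 + 58   →  a_0 = 16
61 = 1·58 + 3   →  a_1 = 1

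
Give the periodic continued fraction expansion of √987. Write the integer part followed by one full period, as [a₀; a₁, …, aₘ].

a₀ = ⌊√987⌋ = 31.

[31; 2, 2, 2, 62]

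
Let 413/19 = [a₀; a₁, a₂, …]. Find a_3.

1

413 = 21·19 + 14   →  a_0 = 21
19 = 1·14 + 5   →  a_1 = 1
14 = 2·5 + 4   →  a_2 = 2
5 = 1·4 + 1   →  a_3 = 1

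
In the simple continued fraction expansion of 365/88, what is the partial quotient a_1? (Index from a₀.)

6

365 = 4·88 + 13   →  a_0 = 4
88 = 6·13 + 10   →  a_1 = 6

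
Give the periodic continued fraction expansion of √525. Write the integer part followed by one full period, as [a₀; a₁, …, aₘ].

a₀ = ⌊√525⌋ = 22.
With m₀=0, d₀=1 and mₖ₊₁ = dₖaₖ − mₖ, dₖ₊₁ = (n − mₖ₊₁²)/dₖ, aₖ₊₁ = ⌊(a₀+mₖ₊₁)/dₖ₊₁⌋:
  k=1: m=22, d=41, a=1
  k=2: m=19, d=4, a=10
  k=3: m=21, d=21, a=2
  k=4: m=21, d=4, a=10
  k=5: m=19, d=41, a=1
  k=6: m=22, d=1, a=44
d=1 and a=2a₀=44 at k=6, so the next step gives (m, d) = (22, 41) again — its k=1 value — and the period has length 6.

[22; 1, 10, 2, 10, 1, 44]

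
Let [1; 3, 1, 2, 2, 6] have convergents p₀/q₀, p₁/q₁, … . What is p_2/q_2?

5/4

Using pₖ = aₖpₖ₋₁ + pₖ₋₂, qₖ = aₖqₖ₋₁ + qₖ₋₂ (with p₋₁=1, p₋₂=0, q₋₁=0, q₋₂=1):
  k=0: a=1, p=1, q=1
  k=1: a=3, p=4, q=3
  k=2: a=1, p=5, q=4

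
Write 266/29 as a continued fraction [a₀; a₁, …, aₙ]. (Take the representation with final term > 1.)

[9; 5, 1, 4]

266 = 9*29 + 5
29 = 5*5 + 4
5 = 1*4 + 1
4 = 4*1 + 0  (stop)
So 266/29 = [9; 5, 1, 4].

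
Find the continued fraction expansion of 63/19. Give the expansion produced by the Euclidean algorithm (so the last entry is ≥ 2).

[3; 3, 6]

63 = 3*19 + 6
19 = 3*6 + 1
6 = 6*1 + 0  (stop)
So 63/19 = [3; 3, 6].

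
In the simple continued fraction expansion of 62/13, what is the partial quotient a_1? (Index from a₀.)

62 = 4·13 + 10   →  a_0 = 4
13 = 1·10 + 3   →  a_1 = 1

1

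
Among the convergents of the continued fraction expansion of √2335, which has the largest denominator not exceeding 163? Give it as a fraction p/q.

4204/87

√2335 = [48; 3, 9, 3, 96, …] (period length 4).
Convergents:
  p_0/q_0 = 48/1
  p_1/q_1 = 145/3
  p_2/q_2 = 1353/28
  p_3/q_3 = 4204/87
  p_4/q_4 = 404937/8380
q_3 = 87 ≤ 163 < 8380 = q_4, so the answer is 4204/87.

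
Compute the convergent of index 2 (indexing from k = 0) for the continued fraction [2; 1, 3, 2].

Using pₖ = aₖpₖ₋₁ + pₖ₋₂, qₖ = aₖqₖ₋₁ + qₖ₋₂ (with p₋₁=1, p₋₂=0, q₋₁=0, q₋₂=1):
  k=0: a=2, p=2, q=1
  k=1: a=1, p=3, q=1
  k=2: a=3, p=11, q=4

11/4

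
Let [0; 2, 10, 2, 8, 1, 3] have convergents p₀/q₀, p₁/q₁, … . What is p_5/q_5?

Using pₖ = aₖpₖ₋₁ + pₖ₋₂, qₖ = aₖqₖ₋₁ + qₖ₋₂ (with p₋₁=1, p₋₂=0, q₋₁=0, q₋₂=1):
  k=0: a=0, p=0, q=1
  k=1: a=2, p=1, q=2
  k=2: a=10, p=10, q=21
  k=3: a=2, p=21, q=44
  k=4: a=8, p=178, q=373
  k=5: a=1, p=199, q=417

199/417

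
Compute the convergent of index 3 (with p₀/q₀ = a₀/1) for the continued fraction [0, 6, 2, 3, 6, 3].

Using pₖ = aₖpₖ₋₁ + pₖ₋₂, qₖ = aₖqₖ₋₁ + qₖ₋₂ (with p₋₁=1, p₋₂=0, q₋₁=0, q₋₂=1):
  k=0: a=0, p=0, q=1
  k=1: a=6, p=1, q=6
  k=2: a=2, p=2, q=13
  k=3: a=3, p=7, q=45

7/45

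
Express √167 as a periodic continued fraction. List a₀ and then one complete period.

a₀ = ⌊√167⌋ = 12.
With m₀=0, d₀=1 and mₖ₊₁ = dₖaₖ − mₖ, dₖ₊₁ = (n − mₖ₊₁²)/dₖ, aₖ₊₁ = ⌊(a₀+mₖ₊₁)/dₖ₊₁⌋:
  k=1: m=12, d=23, a=1
  k=2: m=11, d=2, a=11
  k=3: m=11, d=23, a=1
  k=4: m=12, d=1, a=24
d=1 and a=2a₀=24 at k=4, so the next step gives (m, d) = (12, 23) again — its k=1 value — and the period has length 4.

[12; 1, 11, 1, 24]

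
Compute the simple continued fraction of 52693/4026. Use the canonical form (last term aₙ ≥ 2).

52693 = 13·4026 + 355
4026 = 11·355 + 121
355 = 2·121 + 113
121 = 1·113 + 8
113 = 14·8 + 1
8 = 8·1 + 0  (stop)
So 52693/4026 = [13; 11, 2, 1, 14, 8].

[13; 11, 2, 1, 14, 8]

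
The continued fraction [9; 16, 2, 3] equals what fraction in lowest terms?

1042/115

Using pₖ = aₖpₖ₋₁ + pₖ₋₂ and qₖ = aₖqₖ₋₁ + qₖ₋₂:
  k=0: a=9, p=9, q=1
  k=1: a=16, p=145, q=16
  k=2: a=2, p=299, q=33
  k=3: a=3, p=1042, q=115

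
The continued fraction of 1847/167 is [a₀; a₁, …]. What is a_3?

2

1847 = 11·167 + 10   →  a_0 = 11
167 = 16·10 + 7   →  a_1 = 16
10 = 1·7 + 3   →  a_2 = 1
7 = 2·3 + 1   →  a_3 = 2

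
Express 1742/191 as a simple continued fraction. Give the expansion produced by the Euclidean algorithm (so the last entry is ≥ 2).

1742 = 9*191 + 23
191 = 8*23 + 7
23 = 3*7 + 2
7 = 3*2 + 1
2 = 2*1 + 0  (stop)
So 1742/191 = [9; 8, 3, 3, 2].

[9; 8, 3, 3, 2]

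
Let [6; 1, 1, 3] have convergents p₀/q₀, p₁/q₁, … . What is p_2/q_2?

Using pₖ = aₖpₖ₋₁ + pₖ₋₂, qₖ = aₖqₖ₋₁ + qₖ₋₂ (with p₋₁=1, p₋₂=0, q₋₁=0, q₋₂=1):
  k=0: a=6, p=6, q=1
  k=1: a=1, p=7, q=1
  k=2: a=1, p=13, q=2

13/2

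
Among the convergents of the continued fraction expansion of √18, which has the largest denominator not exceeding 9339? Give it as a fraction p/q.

√18 = [4; 4, 8, …] (period length 2).
Convergents:
  p_0/q_0 = 4/1
  p_1/q_1 = 17/4
  p_2/q_2 = 140/33
  p_3/q_3 = 577/136
  p_4/q_4 = 4756/1121
  p_5/q_5 = 19601/4620
  p_6/q_6 = 161564/38081
q_5 = 4620 ≤ 9339 < 38081 = q_6, so the answer is 19601/4620.

19601/4620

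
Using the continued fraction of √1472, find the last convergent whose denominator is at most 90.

√1472 = [38; 2, 1, 2, 1, 2, 76, …] (period length 6).
Convergents:
  p_0/q_0 = 38/1
  p_1/q_1 = 77/2
  p_2/q_2 = 115/3
  p_3/q_3 = 307/8
  p_4/q_4 = 422/11
  p_5/q_5 = 1151/30
  p_6/q_6 = 87898/2291
q_5 = 30 ≤ 90 < 2291 = q_6, so the answer is 1151/30.

1151/30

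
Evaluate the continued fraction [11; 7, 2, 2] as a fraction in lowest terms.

412/37

Using pₖ = aₖpₖ₋₁ + pₖ₋₂ and qₖ = aₖqₖ₋₁ + qₖ₋₂:
  k=0: a=11, p=11, q=1
  k=1: a=7, p=78, q=7
  k=2: a=2, p=167, q=15
  k=3: a=2, p=412, q=37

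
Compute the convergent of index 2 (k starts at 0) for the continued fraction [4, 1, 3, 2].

19/4

Using pₖ = aₖpₖ₋₁ + pₖ₋₂, qₖ = aₖqₖ₋₁ + qₖ₋₂ (with p₋₁=1, p₋₂=0, q₋₁=0, q₋₂=1):
  k=0: a=4, p=4, q=1
  k=1: a=1, p=5, q=1
  k=2: a=3, p=19, q=4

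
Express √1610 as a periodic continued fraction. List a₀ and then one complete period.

[40; 8, 80]

a₀ = ⌊√1610⌋ = 40.
With m₀=0, d₀=1 and mₖ₊₁ = dₖaₖ − mₖ, dₖ₊₁ = (n − mₖ₊₁²)/dₖ, aₖ₊₁ = ⌊(a₀+mₖ₊₁)/dₖ₊₁⌋:
  k=1: m=40, d=10, a=8
  k=2: m=40, d=1, a=80
d=1 and a=2a₀=80 at k=2, so the next step gives (m, d) = (40, 10) again — its k=1 value — and the period has length 2.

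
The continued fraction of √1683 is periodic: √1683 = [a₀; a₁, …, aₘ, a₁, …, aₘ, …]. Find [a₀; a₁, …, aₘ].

a₀ = ⌊√1683⌋ = 41.

[41; 41, 82]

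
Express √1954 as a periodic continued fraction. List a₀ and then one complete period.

[44; 4, 1, 9, 44, 9, 1, 4, 88]

a₀ = ⌊√1954⌋ = 44.
With m₀=0, d₀=1 and mₖ₊₁ = dₖaₖ − mₖ, dₖ₊₁ = (n − mₖ₊₁²)/dₖ, aₖ₊₁ = ⌊(a₀+mₖ₊₁)/dₖ₊₁⌋:
  k=1: m=44, d=18, a=4
  k=2: m=28, d=65, a=1
  k=3: m=37, d=9, a=9
  k=4: m=44, d=2, a=44
  k=5: m=44, d=9, a=9
  k=6: m=37, d=65, a=1
  k=7: m=28, d=18, a=4
  k=8: m=44, d=1, a=88
d=1 and a=2a₀=88 at k=8, so the next step gives (m, d) = (44, 18) again — its k=1 value — and the period has length 8.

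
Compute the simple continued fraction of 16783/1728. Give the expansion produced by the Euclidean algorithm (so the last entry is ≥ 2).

16783 = 9×1728 + 1231
1728 = 1×1231 + 497
1231 = 2×497 + 237
497 = 2×237 + 23
237 = 10×23 + 7
23 = 3×7 + 2
7 = 3×2 + 1
2 = 2×1 + 0  (stop)
So 16783/1728 = [9; 1, 2, 2, 10, 3, 3, 2].

[9; 1, 2, 2, 10, 3, 3, 2]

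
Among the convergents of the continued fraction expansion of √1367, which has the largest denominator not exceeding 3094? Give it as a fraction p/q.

√1367 = [36; 1, 35, 1, 72, …] (period length 4).
Convergents:
  p_0/q_0 = 36/1
  p_1/q_1 = 37/1
  p_2/q_2 = 1331/36
  p_3/q_3 = 1368/37
  p_4/q_4 = 99827/2700
  p_5/q_5 = 101195/2737
  p_6/q_6 = 3641652/98495
q_5 = 2737 ≤ 3094 < 98495 = q_6, so the answer is 101195/2737.

101195/2737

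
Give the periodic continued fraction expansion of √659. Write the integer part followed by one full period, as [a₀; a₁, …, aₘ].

a₀ = ⌊√659⌋ = 25.
With m₀=0, d₀=1 and mₖ₊₁ = dₖaₖ − mₖ, dₖ₊₁ = (n − mₖ₊₁²)/dₖ, aₖ₊₁ = ⌊(a₀+mₖ₊₁)/dₖ₊₁⌋:
  k=1: m=25, d=34, a=1
  k=2: m=9, d=17, a=2
  k=3: m=25, d=2, a=25
  k=4: m=25, d=17, a=2
  k=5: m=9, d=34, a=1
  k=6: m=25, d=1, a=50
d=1 and a=2a₀=50 at k=6, so the next step gives (m, d) = (25, 34) again — its k=1 value — and the period has length 6.

[25; 1, 2, 25, 2, 1, 50]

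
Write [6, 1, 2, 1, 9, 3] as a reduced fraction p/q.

Using pₖ = aₖpₖ₋₁ + pₖ₋₂ and qₖ = aₖqₖ₋₁ + qₖ₋₂:
  k=0: a=6, p=6, q=1
  k=1: a=1, p=7, q=1
  k=2: a=2, p=20, q=3
  k=3: a=1, p=27, q=4
  k=4: a=9, p=263, q=39
  k=5: a=3, p=816, q=121

816/121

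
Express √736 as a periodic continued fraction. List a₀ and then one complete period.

a₀ = ⌊√736⌋ = 27.

[27; 7, 1, 2, 1, 2, 1, 7, 54]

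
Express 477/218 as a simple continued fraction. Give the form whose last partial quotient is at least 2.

[2; 5, 3, 6, 2]

477 = 2*218 + 41
218 = 5*41 + 13
41 = 3*13 + 2
13 = 6*2 + 1
2 = 2*1 + 0  (stop)
So 477/218 = [2; 5, 3, 6, 2].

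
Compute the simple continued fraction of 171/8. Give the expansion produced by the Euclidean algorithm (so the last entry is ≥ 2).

[21; 2, 1, 2]

171 = 21*8 + 3
8 = 2*3 + 2
3 = 1*2 + 1
2 = 2*1 + 0  (stop)
So 171/8 = [21; 2, 1, 2].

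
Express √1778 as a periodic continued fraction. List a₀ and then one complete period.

[42; 6, 84]

a₀ = ⌊√1778⌋ = 42.
With m₀=0, d₀=1 and mₖ₊₁ = dₖaₖ − mₖ, dₖ₊₁ = (n − mₖ₊₁²)/dₖ, aₖ₊₁ = ⌊(a₀+mₖ₊₁)/dₖ₊₁⌋:
  k=1: m=42, d=14, a=6
  k=2: m=42, d=1, a=84
d=1 and a=2a₀=84 at k=2, so the next step gives (m, d) = (42, 14) again — its k=1 value — and the period has length 2.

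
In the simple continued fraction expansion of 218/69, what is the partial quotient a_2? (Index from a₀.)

3

218 = 3·69 + 11   →  a_0 = 3
69 = 6·11 + 3   →  a_1 = 6
11 = 3·3 + 2   →  a_2 = 3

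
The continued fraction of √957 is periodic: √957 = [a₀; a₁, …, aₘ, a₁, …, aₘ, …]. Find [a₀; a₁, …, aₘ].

a₀ = ⌊√957⌋ = 30.
With m₀=0, d₀=1 and mₖ₊₁ = dₖaₖ − mₖ, dₖ₊₁ = (n − mₖ₊₁²)/dₖ, aₖ₊₁ = ⌊(a₀+mₖ₊₁)/dₖ₊₁⌋:
  k=1: m=30, d=57, a=1
  k=2: m=27, d=4, a=14
  k=3: m=29, d=29, a=2
  k=4: m=29, d=4, a=14
  k=5: m=27, d=57, a=1
  k=6: m=30, d=1, a=60
d=1 and a=2a₀=60 at k=6, so the next step gives (m, d) = (30, 57) again — its k=1 value — and the period has length 6.

[30; 1, 14, 2, 14, 1, 60]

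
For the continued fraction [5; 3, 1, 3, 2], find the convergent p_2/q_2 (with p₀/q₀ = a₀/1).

21/4

Using pₖ = aₖpₖ₋₁ + pₖ₋₂, qₖ = aₖqₖ₋₁ + qₖ₋₂ (with p₋₁=1, p₋₂=0, q₋₁=0, q₋₂=1):
  k=0: a=5, p=5, q=1
  k=1: a=3, p=16, q=3
  k=2: a=1, p=21, q=4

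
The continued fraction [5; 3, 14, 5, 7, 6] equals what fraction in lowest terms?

51297/9632

Using pₖ = aₖpₖ₋₁ + pₖ₋₂ and qₖ = aₖqₖ₋₁ + qₖ₋₂:
  k=0: a=5, p=5, q=1
  k=1: a=3, p=16, q=3
  k=2: a=14, p=229, q=43
  k=3: a=5, p=1161, q=218
  k=4: a=7, p=8356, q=1569
  k=5: a=6, p=51297, q=9632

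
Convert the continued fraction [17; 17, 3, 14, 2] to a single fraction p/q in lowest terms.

26303/1542

Using pₖ = aₖpₖ₋₁ + pₖ₋₂ and qₖ = aₖqₖ₋₁ + qₖ₋₂:
  k=0: a=17, p=17, q=1
  k=1: a=17, p=290, q=17
  k=2: a=3, p=887, q=52
  k=3: a=14, p=12708, q=745
  k=4: a=2, p=26303, q=1542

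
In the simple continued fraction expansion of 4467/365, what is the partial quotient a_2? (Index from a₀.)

4467 = 12·365 + 87   →  a_0 = 12
365 = 4·87 + 17   →  a_1 = 4
87 = 5·17 + 2   →  a_2 = 5

5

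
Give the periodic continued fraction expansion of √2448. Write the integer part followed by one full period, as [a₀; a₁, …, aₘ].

[49; 2, 10, 2, 98]

a₀ = ⌊√2448⌋ = 49.
With m₀=0, d₀=1 and mₖ₊₁ = dₖaₖ − mₖ, dₖ₊₁ = (n − mₖ₊₁²)/dₖ, aₖ₊₁ = ⌊(a₀+mₖ₊₁)/dₖ₊₁⌋:
  k=1: m=49, d=47, a=2
  k=2: m=45, d=9, a=10
  k=3: m=45, d=47, a=2
  k=4: m=49, d=1, a=98
d=1 and a=2a₀=98 at k=4, so the next step gives (m, d) = (49, 47) again — its k=1 value — and the period has length 4.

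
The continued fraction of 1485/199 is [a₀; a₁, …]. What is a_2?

1485 = 7·199 + 92   →  a_0 = 7
199 = 2·92 + 15   →  a_1 = 2
92 = 6·15 + 2   →  a_2 = 6

6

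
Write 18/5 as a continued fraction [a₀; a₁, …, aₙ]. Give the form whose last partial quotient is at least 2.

18 = 3*5 + 3
5 = 1*3 + 2
3 = 1*2 + 1
2 = 2*1 + 0  (stop)
So 18/5 = [3; 1, 1, 2].

[3; 1, 1, 2]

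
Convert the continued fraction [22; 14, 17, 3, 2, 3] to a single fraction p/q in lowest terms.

128763/5834

Using pₖ = aₖpₖ₋₁ + pₖ₋₂ and qₖ = aₖqₖ₋₁ + qₖ₋₂:
  k=0: a=22, p=22, q=1
  k=1: a=14, p=309, q=14
  k=2: a=17, p=5275, q=239
  k=3: a=3, p=16134, q=731
  k=4: a=2, p=37543, q=1701
  k=5: a=3, p=128763, q=5834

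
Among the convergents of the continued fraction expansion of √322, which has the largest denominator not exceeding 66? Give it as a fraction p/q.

√322 = [17; 1, 16, 1, 34, …] (period length 4).
Convergents:
  p_0/q_0 = 17/1
  p_1/q_1 = 18/1
  p_2/q_2 = 305/17
  p_3/q_3 = 323/18
  p_4/q_4 = 11287/629
q_3 = 18 ≤ 66 < 629 = q_4, so the answer is 323/18.

323/18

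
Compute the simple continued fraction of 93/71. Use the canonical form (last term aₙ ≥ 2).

93 = 1*71 + 22
71 = 3*22 + 5
22 = 4*5 + 2
5 = 2*2 + 1
2 = 2*1 + 0  (stop)
So 93/71 = [1; 3, 4, 2, 2].

[1; 3, 4, 2, 2]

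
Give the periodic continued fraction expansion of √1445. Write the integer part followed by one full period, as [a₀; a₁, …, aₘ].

a₀ = ⌊√1445⌋ = 38.
With m₀=0, d₀=1 and mₖ₊₁ = dₖaₖ − mₖ, dₖ₊₁ = (n − mₖ₊₁²)/dₖ, aₖ₊₁ = ⌊(a₀+mₖ₊₁)/dₖ₊₁⌋:
  k=1: m=38, d=1, a=76
d=1 and a=2a₀=76 at k=1, so the next step gives (m, d) = (38, 1) again — its k=1 value — and the period has length 1.

[38; 76]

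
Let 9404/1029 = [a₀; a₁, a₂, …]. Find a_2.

5

9404 = 9·1029 + 143   →  a_0 = 9
1029 = 7·143 + 28   →  a_1 = 7
143 = 5·28 + 3   →  a_2 = 5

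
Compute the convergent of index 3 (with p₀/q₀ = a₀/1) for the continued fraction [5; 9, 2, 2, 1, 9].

240/47

Using pₖ = aₖpₖ₋₁ + pₖ₋₂, qₖ = aₖqₖ₋₁ + qₖ₋₂ (with p₋₁=1, p₋₂=0, q₋₁=0, q₋₂=1):
  k=0: a=5, p=5, q=1
  k=1: a=9, p=46, q=9
  k=2: a=2, p=97, q=19
  k=3: a=2, p=240, q=47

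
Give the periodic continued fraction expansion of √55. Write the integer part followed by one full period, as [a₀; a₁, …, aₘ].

[7; 2, 2, 2, 14]

a₀ = ⌊√55⌋ = 7.
With m₀=0, d₀=1 and mₖ₊₁ = dₖaₖ − mₖ, dₖ₊₁ = (n − mₖ₊₁²)/dₖ, aₖ₊₁ = ⌊(a₀+mₖ₊₁)/dₖ₊₁⌋:
  k=1: m=7, d=6, a=2
  k=2: m=5, d=5, a=2
  k=3: m=5, d=6, a=2
  k=4: m=7, d=1, a=14
d=1 and a=2a₀=14 at k=4, so the next step gives (m, d) = (7, 6) again — its k=1 value — and the period has length 4.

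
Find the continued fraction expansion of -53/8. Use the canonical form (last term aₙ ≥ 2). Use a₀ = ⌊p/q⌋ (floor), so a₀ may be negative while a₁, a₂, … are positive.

-53 = -7×8 + 3
8 = 2×3 + 2
3 = 1×2 + 1
2 = 2×1 + 0  (stop)
So -53/8 = [-7; 2, 1, 2].

[-7; 2, 1, 2]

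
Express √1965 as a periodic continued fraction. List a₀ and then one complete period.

a₀ = ⌊√1965⌋ = 44.

[44; 3, 21, 1, 4, 1, 21, 3, 88]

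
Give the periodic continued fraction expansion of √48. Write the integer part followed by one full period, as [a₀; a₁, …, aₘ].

a₀ = ⌊√48⌋ = 6.
With m₀=0, d₀=1 and mₖ₊₁ = dₖaₖ − mₖ, dₖ₊₁ = (n − mₖ₊₁²)/dₖ, aₖ₊₁ = ⌊(a₀+mₖ₊₁)/dₖ₊₁⌋:
  k=1: m=6, d=12, a=1
  k=2: m=6, d=1, a=12
d=1 and a=2a₀=12 at k=2, so the next step gives (m, d) = (6, 12) again — its k=1 value — and the period has length 2.

[6; 1, 12]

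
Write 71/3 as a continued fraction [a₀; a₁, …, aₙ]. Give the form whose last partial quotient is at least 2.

71 = 23*3 + 2
3 = 1*2 + 1
2 = 2*1 + 0  (stop)
So 71/3 = [23; 1, 2].

[23; 1, 2]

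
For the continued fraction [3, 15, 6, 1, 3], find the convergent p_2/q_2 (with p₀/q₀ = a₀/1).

279/91

Using pₖ = aₖpₖ₋₁ + pₖ₋₂, qₖ = aₖqₖ₋₁ + qₖ₋₂ (with p₋₁=1, p₋₂=0, q₋₁=0, q₋₂=1):
  k=0: a=3, p=3, q=1
  k=1: a=15, p=46, q=15
  k=2: a=6, p=279, q=91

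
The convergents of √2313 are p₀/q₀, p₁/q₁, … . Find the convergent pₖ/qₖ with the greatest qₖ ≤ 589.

15919/331

√2313 = [48; 10, 1, 2, 10, 2, 1, 10, 96, …] (period length 8).
Convergents:
  p_0/q_0 = 48/1
  p_1/q_1 = 481/10
  p_2/q_2 = 529/11
  p_3/q_3 = 1539/32
  p_4/q_4 = 15919/331
  p_5/q_5 = 33377/694
q_4 = 331 ≤ 589 < 694 = q_5, so the answer is 15919/331.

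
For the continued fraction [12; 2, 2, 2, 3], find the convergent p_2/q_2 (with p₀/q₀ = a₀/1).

Using pₖ = aₖpₖ₋₁ + pₖ₋₂, qₖ = aₖqₖ₋₁ + qₖ₋₂ (with p₋₁=1, p₋₂=0, q₋₁=0, q₋₂=1):
  k=0: a=12, p=12, q=1
  k=1: a=2, p=25, q=2
  k=2: a=2, p=62, q=5

62/5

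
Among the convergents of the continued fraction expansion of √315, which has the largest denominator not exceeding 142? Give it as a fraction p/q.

√315 = [17; 1, 2, 1, 34, …] (period length 4).
Convergents:
  p_0/q_0 = 17/1
  p_1/q_1 = 18/1
  p_2/q_2 = 53/3
  p_3/q_3 = 71/4
  p_4/q_4 = 2467/139
  p_5/q_5 = 2538/143
q_4 = 139 ≤ 142 < 143 = q_5, so the answer is 2467/139.

2467/139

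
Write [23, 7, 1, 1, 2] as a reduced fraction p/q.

Fold from the inside: start with 2/1.
  1 + 1/2 = 3/2
  1 + 2/3 = 5/3
  7 + 3/5 = 38/5
  23 + 5/38 = 879/38

879/38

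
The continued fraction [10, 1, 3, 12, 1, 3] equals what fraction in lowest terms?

2237/208

Using pₖ = aₖpₖ₋₁ + pₖ₋₂ and qₖ = aₖqₖ₋₁ + qₖ₋₂:
  k=0: a=10, p=10, q=1
  k=1: a=1, p=11, q=1
  k=2: a=3, p=43, q=4
  k=3: a=12, p=527, q=49
  k=4: a=1, p=570, q=53
  k=5: a=3, p=2237, q=208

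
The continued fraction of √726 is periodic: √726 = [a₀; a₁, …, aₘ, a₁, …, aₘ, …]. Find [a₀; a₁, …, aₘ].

[26; 1, 16, 1, 52]

a₀ = ⌊√726⌋ = 26.
With m₀=0, d₀=1 and mₖ₊₁ = dₖaₖ − mₖ, dₖ₊₁ = (n − mₖ₊₁²)/dₖ, aₖ₊₁ = ⌊(a₀+mₖ₊₁)/dₖ₊₁⌋:
  k=1: m=26, d=50, a=1
  k=2: m=24, d=3, a=16
  k=3: m=24, d=50, a=1
  k=4: m=26, d=1, a=52
d=1 and a=2a₀=52 at k=4, so the next step gives (m, d) = (26, 50) again — its k=1 value — and the period has length 4.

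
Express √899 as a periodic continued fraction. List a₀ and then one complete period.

[29; 1, 58]

a₀ = ⌊√899⌋ = 29.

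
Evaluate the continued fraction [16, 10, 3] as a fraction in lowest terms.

Using pₖ = aₖpₖ₋₁ + pₖ₋₂ and qₖ = aₖqₖ₋₁ + qₖ₋₂:
  k=0: a=16, p=16, q=1
  k=1: a=10, p=161, q=10
  k=2: a=3, p=499, q=31

499/31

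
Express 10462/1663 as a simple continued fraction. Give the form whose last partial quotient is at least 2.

[6; 3, 2, 3, 2, 2, 12]

10462 = 6·1663 + 484
1663 = 3·484 + 211
484 = 2·211 + 62
211 = 3·62 + 25
62 = 2·25 + 12
25 = 2·12 + 1
12 = 12·1 + 0  (stop)
So 10462/1663 = [6; 3, 2, 3, 2, 2, 12].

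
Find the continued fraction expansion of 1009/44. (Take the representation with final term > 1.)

1009 = 22×44 + 41
44 = 1×41 + 3
41 = 13×3 + 2
3 = 1×2 + 1
2 = 2×1 + 0  (stop)
So 1009/44 = [22; 1, 13, 1, 2].

[22; 1, 13, 1, 2]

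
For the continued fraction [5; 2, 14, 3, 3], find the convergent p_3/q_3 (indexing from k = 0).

Using pₖ = aₖpₖ₋₁ + pₖ₋₂, qₖ = aₖqₖ₋₁ + qₖ₋₂ (with p₋₁=1, p₋₂=0, q₋₁=0, q₋₂=1):
  k=0: a=5, p=5, q=1
  k=1: a=2, p=11, q=2
  k=2: a=14, p=159, q=29
  k=3: a=3, p=488, q=89

488/89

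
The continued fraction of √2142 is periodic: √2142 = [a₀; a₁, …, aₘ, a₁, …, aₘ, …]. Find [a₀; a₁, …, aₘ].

[46; 3, 1, 1, 4, 1, 1, 3, 92]

a₀ = ⌊√2142⌋ = 46.
With m₀=0, d₀=1 and mₖ₊₁ = dₖaₖ − mₖ, dₖ₊₁ = (n − mₖ₊₁²)/dₖ, aₖ₊₁ = ⌊(a₀+mₖ₊₁)/dₖ₊₁⌋:
  k=1: m=46, d=26, a=3
  k=2: m=32, d=43, a=1
  k=3: m=11, d=47, a=1
  k=4: m=36, d=18, a=4
  k=5: m=36, d=47, a=1
  k=6: m=11, d=43, a=1
  k=7: m=32, d=26, a=3
  k=8: m=46, d=1, a=92
d=1 and a=2a₀=92 at k=8, so the next step gives (m, d) = (46, 26) again — its k=1 value — and the period has length 8.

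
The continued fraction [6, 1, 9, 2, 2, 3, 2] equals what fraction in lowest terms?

Fold from the inside: start with 2/1.
  3 + 1/2 = 7/2
  2 + 2/7 = 16/7
  2 + 7/16 = 39/16
  9 + 16/39 = 367/39
  1 + 39/367 = 406/367
  6 + 367/406 = 2803/406

2803/406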